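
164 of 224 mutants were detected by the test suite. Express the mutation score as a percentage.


Mutation score = killed / total * 100
Mutation score = 164 / 224 * 100
Mutation score = 73.21%

73.21%


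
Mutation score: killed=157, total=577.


Mutation score = killed / total * 100
Mutation score = 157 / 577 * 100
Mutation score = 27.21%

27.21%


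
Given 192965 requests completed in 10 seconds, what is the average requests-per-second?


Formula: throughput = requests / seconds
throughput = 192965 / 10
throughput = 19296.5 requests/second

19296.5 requests/second


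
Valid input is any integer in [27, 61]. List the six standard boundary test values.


Range: [27, 61]
Boundaries: just below min, min, min+1, max-1, max, just above max
Values: [26, 27, 28, 60, 61, 62]

[26, 27, 28, 60, 61, 62]


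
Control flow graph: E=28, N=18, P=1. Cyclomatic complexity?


Formula: V(G) = E - N + 2P
V(G) = 28 - 18 + 2*1
V(G) = 10 + 2
V(G) = 12

12


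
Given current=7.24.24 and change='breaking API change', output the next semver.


Current: 7.24.24
Change category: 'breaking API change' → major bump
SemVer rule: major bump → increment MAJOR, reset MINOR and PATCH to 0
New: 8.0.0

8.0.0


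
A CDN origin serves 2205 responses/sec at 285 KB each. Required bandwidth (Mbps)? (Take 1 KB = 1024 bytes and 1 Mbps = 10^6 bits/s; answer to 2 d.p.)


Formula: Mbps = payload_bytes * RPS * 8 / 1e6
Payload per request = 285 KB = 285 * 1024 = 291840 bytes
Total bytes/sec = 291840 * 2205 = 643507200
Total bits/sec = 643507200 * 8 = 5148057600
Mbps = 5148057600 / 1e6 = 5148.06

5148.06 Mbps


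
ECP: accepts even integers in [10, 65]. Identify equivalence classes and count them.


Constraint: even integers in [10, 65]
Class 1: x < 10 — out-of-range invalid
Class 2: x in [10,65] but odd — wrong type invalid
Class 3: x in [10,65] and even — valid
Class 4: x > 65 — out-of-range invalid
Total equivalence classes: 4

4 equivalence classes


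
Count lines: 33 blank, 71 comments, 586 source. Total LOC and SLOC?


Total LOC = blank + comment + code
Total LOC = 33 + 71 + 586 = 690
SLOC (source only) = code = 586

Total LOC: 690, SLOC: 586


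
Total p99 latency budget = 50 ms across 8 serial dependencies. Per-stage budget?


Formula: per_stage = total_budget / stages
per_stage = 50 / 8
per_stage = 6.25 ms

6.25 ms


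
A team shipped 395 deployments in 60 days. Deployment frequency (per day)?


Formula: deployments per day = releases / days
= 395 / 60
= 6.583 deploys/day
(equivalently, 46.08 deploys/week)

6.583 deploys/day


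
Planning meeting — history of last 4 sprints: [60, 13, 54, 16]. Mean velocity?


Formula: Avg velocity = Total points / Number of sprints
Points: [60, 13, 54, 16]
Sum = 60 + 13 + 54 + 16 = 143
Avg velocity = 143 / 4 = 35.75 points/sprint

35.75 points/sprint


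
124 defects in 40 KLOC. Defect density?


Defect density = defects / KLOC
Defect density = 124 / 40
Defect density = 3.1 defects/KLOC

3.1 defects/KLOC


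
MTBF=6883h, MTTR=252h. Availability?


Availability = MTBF / (MTBF + MTTR)
Availability = 6883 / (6883 + 252)
Availability = 6883 / 7135
Availability = 96.4681%

96.4681%


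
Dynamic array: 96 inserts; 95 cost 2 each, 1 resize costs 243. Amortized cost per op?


Formula: Amortized cost = Total cost / Operations
Total cost = (95 * 2) + (1 * 243)
Total cost = 190 + 243 = 433
Amortized = 433 / 96 = 4.5104

4.5104


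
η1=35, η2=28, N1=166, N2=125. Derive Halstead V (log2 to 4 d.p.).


Formula: V = N * log2(η), where N = N1 + N2 and η = η1 + η2
η = 35 + 28 = 63
N = 166 + 125 = 291
log2(63) ≈ 5.9773
V = 291 * 5.9773 = 1739.39

1739.39


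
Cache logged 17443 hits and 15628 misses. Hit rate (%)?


Formula: hit rate = hits / (hits + misses) * 100
hit rate = 17443 / (17443 + 15628) * 100
hit rate = 17443 / 33071 * 100
hit rate = 52.74%

52.74%


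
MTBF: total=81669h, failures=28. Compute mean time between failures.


Formula: MTBF = Total operating time / Number of failures
MTBF = 81669 / 28
MTBF = 2916.75 hours

2916.75 hours


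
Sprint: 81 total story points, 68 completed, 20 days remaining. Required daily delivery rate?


Formula: Required rate = Remaining points / Days left
Remaining = 81 - 68 = 13 points
Required rate = 13 / 20 = 0.65 points/day

0.65 points/day


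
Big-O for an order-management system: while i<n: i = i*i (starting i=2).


Reasoning: squaring drives double-exponential growth; iterations ~ log log n
Complexity: O(log log n)

O(log log n)


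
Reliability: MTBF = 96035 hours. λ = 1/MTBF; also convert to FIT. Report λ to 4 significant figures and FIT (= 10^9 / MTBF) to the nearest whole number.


Formula: λ = 1 / MTBF; FIT = λ × 1e9 = 1e9 / MTBF
λ = 1 / 96035 ≈ 1.041e-05 failures/hour
FIT = 1e9 / 96035 ≈ 10413 failures per 1e9 hours (nearest whole number)

λ = 1.041e-05 /h, FIT = 10413


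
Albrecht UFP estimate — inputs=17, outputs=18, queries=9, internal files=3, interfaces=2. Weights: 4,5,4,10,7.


UFP = EI*4 + EO*5 + EQ*4 + ILF*10 + EIF*7
UFP = 17*4 + 18*5 + 9*4 + 3*10 + 2*7
UFP = 68 + 90 + 36 + 30 + 14
UFP = 238

238


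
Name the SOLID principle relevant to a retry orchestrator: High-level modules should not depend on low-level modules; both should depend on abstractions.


This describes the Dependency Inversion Principle (DIP)

Dependency Inversion Principle (DIP)


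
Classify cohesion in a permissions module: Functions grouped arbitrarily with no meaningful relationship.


Reasoning: Worst: random grouping
Type: Coincidental cohesion

Coincidental cohesion


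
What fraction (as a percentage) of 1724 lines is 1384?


Coverage = covered / total * 100
Coverage = 1384 / 1724 * 100
Coverage = 80.28%

80.28%


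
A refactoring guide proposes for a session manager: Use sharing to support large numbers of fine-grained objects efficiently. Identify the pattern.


This matches the Flyweight pattern

Flyweight


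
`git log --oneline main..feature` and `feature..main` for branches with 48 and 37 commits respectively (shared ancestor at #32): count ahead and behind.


Common ancestor: commit #32
feature commits after divergence: 48 - 32 = 16
main commits after divergence: 37 - 32 = 5
feature is 16 commits ahead of main
main is 5 commits ahead of feature

feature ahead: 16, main ahead: 5


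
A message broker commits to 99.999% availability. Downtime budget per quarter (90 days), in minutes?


Formula: allowed downtime = period * (100 - SLA) / 100
Period (quarter (90 days)) = 129600 minutes
Unavailability fraction = (100 - 99.999) / 100
Allowed downtime = 129600 * (100 - 99.999) / 100
Allowed downtime = 1.296 minutes

1.296 minutes


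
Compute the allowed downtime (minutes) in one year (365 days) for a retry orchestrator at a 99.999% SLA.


Formula: allowed downtime = period * (100 - SLA) / 100
Period (year (365 days)) = 525600 minutes
Unavailability fraction = (100 - 99.999) / 100
Allowed downtime = 525600 * (100 - 99.999) / 100
Allowed downtime = 5.256 minutes

5.256 minutes


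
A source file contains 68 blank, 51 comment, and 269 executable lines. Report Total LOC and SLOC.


Total LOC = blank + comment + code
Total LOC = 68 + 51 + 269 = 388
SLOC (source only) = code = 269

Total LOC: 388, SLOC: 269


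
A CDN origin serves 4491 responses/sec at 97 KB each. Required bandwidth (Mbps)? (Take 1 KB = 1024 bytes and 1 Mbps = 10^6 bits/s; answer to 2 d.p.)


Formula: Mbps = payload_bytes * RPS * 8 / 1e6
Payload per request = 97 KB = 97 * 1024 = 99328 bytes
Total bytes/sec = 99328 * 4491 = 446082048
Total bits/sec = 446082048 * 8 = 3568656384
Mbps = 3568656384 / 1e6 = 3568.66

3568.66 Mbps


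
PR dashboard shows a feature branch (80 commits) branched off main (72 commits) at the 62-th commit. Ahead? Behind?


Common ancestor: commit #62
feature commits after divergence: 80 - 62 = 18
main commits after divergence: 72 - 62 = 10
feature is 18 commits ahead of main
main is 10 commits ahead of feature

feature ahead: 18, main ahead: 10


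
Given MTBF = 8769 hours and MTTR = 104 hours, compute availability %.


Availability = MTBF / (MTBF + MTTR)
Availability = 8769 / (8769 + 104)
Availability = 8769 / 8873
Availability = 98.8279%

98.8279%


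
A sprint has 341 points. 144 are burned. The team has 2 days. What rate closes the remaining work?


Formula: Required rate = Remaining points / Days left
Remaining = 341 - 144 = 197 points
Required rate = 197 / 2 = 98.5 points/day

98.5 points/day


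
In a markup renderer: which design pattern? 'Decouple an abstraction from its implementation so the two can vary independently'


This matches the Bridge pattern

Bridge


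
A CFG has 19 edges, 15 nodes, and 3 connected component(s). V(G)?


Formula: V(G) = E - N + 2P
V(G) = 19 - 15 + 2*3
V(G) = 4 + 6
V(G) = 10

10


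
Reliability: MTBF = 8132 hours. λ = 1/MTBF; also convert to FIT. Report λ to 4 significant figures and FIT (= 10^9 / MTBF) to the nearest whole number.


Formula: λ = 1 / MTBF; FIT = λ × 1e9 = 1e9 / MTBF
λ = 1 / 8132 ≈ 1.230e-04 failures/hour
FIT = 1e9 / 8132 ≈ 122971 failures per 1e9 hours (nearest whole number)

λ = 1.230e-04 /h, FIT = 122971


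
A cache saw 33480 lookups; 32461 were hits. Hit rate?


Formula: hit rate = hits / (hits + misses) * 100
hit rate = 32461 / (32461 + 1019) * 100
hit rate = 32461 / 33480 * 100
hit rate = 96.96%

96.96%


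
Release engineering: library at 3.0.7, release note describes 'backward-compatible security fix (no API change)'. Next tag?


Current: 3.0.7
Change category: 'backward-compatible security fix (no API change)' → patch bump
SemVer rule: patch bump → increment PATCH (MAJOR and MINOR unchanged)
New: 3.0.8

3.0.8


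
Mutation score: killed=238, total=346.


Mutation score = killed / total * 100
Mutation score = 238 / 346 * 100
Mutation score = 68.79%

68.79%


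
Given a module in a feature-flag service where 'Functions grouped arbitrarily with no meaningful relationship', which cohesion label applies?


Reasoning: Worst: random grouping
Type: Coincidental cohesion

Coincidental cohesion


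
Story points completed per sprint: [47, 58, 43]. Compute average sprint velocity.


Formula: Avg velocity = Total points / Number of sprints
Points: [47, 58, 43]
Sum = 47 + 58 + 43 = 148
Avg velocity = 148 / 3 = 49.33 points/sprint

49.33 points/sprint


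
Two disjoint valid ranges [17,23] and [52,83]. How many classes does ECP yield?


Valid ranges: [17,23] and [52,83]
Class 1: x < 17 — invalid
Class 2: 17 ≤ x ≤ 23 — valid
Class 3: 23 < x < 52 — invalid (gap between ranges)
Class 4: 52 ≤ x ≤ 83 — valid
Class 5: x > 83 — invalid
Total equivalence classes: 5

5 equivalence classes


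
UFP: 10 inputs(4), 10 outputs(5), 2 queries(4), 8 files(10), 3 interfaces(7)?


UFP = EI*4 + EO*5 + EQ*4 + ILF*10 + EIF*7
UFP = 10*4 + 10*5 + 2*4 + 8*10 + 3*7
UFP = 40 + 50 + 8 + 80 + 21
UFP = 199

199


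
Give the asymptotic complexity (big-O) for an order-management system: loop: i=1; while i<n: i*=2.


Reasoning: i doubles each step so iterations are log2(n)
Complexity: O(log n)

O(log n)


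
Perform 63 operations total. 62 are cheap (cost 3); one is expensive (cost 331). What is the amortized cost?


Formula: Amortized cost = Total cost / Operations
Total cost = (62 * 3) + (1 * 331)
Total cost = 186 + 331 = 517
Amortized = 517 / 63 = 8.2063

8.2063


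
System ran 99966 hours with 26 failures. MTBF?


Formula: MTBF = Total operating time / Number of failures
MTBF = 99966 / 26
MTBF = 3844.85 hours

3844.85 hours


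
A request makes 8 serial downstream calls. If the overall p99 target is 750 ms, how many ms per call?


Formula: per_stage = total_budget / stages
per_stage = 750 / 8
per_stage = 93.75 ms

93.75 ms


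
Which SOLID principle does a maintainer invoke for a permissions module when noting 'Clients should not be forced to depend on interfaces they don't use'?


This describes the Interface Segregation Principle (ISP)

Interface Segregation Principle (ISP)


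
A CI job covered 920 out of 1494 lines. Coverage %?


Coverage = covered / total * 100
Coverage = 920 / 1494 * 100
Coverage = 61.58%

61.58%


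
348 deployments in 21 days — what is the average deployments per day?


Formula: deployments per day = releases / days
= 348 / 21
= 16.571 deploys/day
(equivalently, 116.0 deploys/week)

16.571 deploys/day


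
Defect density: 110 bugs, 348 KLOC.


Defect density = defects / KLOC
Defect density = 110 / 348
Defect density = 0.316 defects/KLOC

0.316 defects/KLOC


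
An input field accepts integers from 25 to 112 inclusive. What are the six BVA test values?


Range: [25, 112]
Boundaries: just below min, min, min+1, max-1, max, just above max
Values: [24, 25, 26, 111, 112, 113]

[24, 25, 26, 111, 112, 113]


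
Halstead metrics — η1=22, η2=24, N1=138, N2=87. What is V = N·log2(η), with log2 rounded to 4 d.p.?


Formula: V = N * log2(η), where N = N1 + N2 and η = η1 + η2
η = 22 + 24 = 46
N = 138 + 87 = 225
log2(46) ≈ 5.5236
V = 225 * 5.5236 = 1242.81

1242.81


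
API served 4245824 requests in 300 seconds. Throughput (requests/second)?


Formula: throughput = requests / seconds
throughput = 4245824 / 300
throughput = 14152.75 requests/second

14152.75 requests/second


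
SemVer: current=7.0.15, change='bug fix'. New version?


Current: 7.0.15
Change category: 'bug fix' → patch bump
SemVer rule: patch bump → increment PATCH (MAJOR and MINOR unchanged)
New: 7.0.16

7.0.16


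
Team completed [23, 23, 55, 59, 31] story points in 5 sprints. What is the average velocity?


Formula: Avg velocity = Total points / Number of sprints
Points: [23, 23, 55, 59, 31]
Sum = 23 + 23 + 55 + 59 + 31 = 191
Avg velocity = 191 / 5 = 38.2 points/sprint

38.2 points/sprint


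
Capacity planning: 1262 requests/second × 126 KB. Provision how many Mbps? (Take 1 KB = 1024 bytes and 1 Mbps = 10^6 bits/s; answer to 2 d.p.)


Formula: Mbps = payload_bytes * RPS * 8 / 1e6
Payload per request = 126 KB = 126 * 1024 = 129024 bytes
Total bytes/sec = 129024 * 1262 = 162828288
Total bits/sec = 162828288 * 8 = 1302626304
Mbps = 1302626304 / 1e6 = 1302.63

1302.63 Mbps


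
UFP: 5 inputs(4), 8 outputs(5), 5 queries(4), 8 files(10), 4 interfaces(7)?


UFP = EI*4 + EO*5 + EQ*4 + ILF*10 + EIF*7
UFP = 5*4 + 8*5 + 5*4 + 8*10 + 4*7
UFP = 20 + 40 + 20 + 80 + 28
UFP = 188

188


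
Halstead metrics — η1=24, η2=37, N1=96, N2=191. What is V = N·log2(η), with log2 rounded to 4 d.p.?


Formula: V = N * log2(η), where N = N1 + N2 and η = η1 + η2
η = 24 + 37 = 61
N = 96 + 191 = 287
log2(61) ≈ 5.9307
V = 287 * 5.9307 = 1702.11

1702.11


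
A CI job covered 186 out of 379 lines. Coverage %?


Coverage = covered / total * 100
Coverage = 186 / 379 * 100
Coverage = 49.08%

49.08%


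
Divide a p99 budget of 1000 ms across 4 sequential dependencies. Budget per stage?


Formula: per_stage = total_budget / stages
per_stage = 1000 / 4
per_stage = 250.0 ms

250.0 ms


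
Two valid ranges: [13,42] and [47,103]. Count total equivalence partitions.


Valid ranges: [13,42] and [47,103]
Class 1: x < 13 — invalid
Class 2: 13 ≤ x ≤ 42 — valid
Class 3: 42 < x < 47 — invalid (gap between ranges)
Class 4: 47 ≤ x ≤ 103 — valid
Class 5: x > 103 — invalid
Total equivalence classes: 5

5 equivalence classes


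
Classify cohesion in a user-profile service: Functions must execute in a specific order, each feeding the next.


Reasoning: Output of one is input to next
Type: Sequential cohesion

Sequential cohesion


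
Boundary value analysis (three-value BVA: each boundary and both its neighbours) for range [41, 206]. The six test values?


Range: [41, 206]
Boundaries: just below min, min, min+1, max-1, max, just above max
Values: [40, 41, 42, 205, 206, 207]

[40, 41, 42, 205, 206, 207]


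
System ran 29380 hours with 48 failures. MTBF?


Formula: MTBF = Total operating time / Number of failures
MTBF = 29380 / 48
MTBF = 612.08 hours

612.08 hours


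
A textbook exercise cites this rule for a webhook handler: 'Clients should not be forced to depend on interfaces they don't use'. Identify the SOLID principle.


This describes the Interface Segregation Principle (ISP)

Interface Segregation Principle (ISP)


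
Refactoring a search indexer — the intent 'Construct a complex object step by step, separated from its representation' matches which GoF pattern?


This matches the Builder pattern

Builder


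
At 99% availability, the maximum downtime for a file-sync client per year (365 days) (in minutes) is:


Formula: allowed downtime = period * (100 - SLA) / 100
Period (year (365 days)) = 525600 minutes
Unavailability fraction = (100 - 99.0) / 100
Allowed downtime = 525600 * (100 - 99.0) / 100
Allowed downtime = 5256.0 minutes

5256.0 minutes


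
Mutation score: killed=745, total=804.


Mutation score = killed / total * 100
Mutation score = 745 / 804 * 100
Mutation score = 92.66%

92.66%


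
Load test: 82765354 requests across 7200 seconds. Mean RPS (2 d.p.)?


Formula: throughput = requests / seconds
throughput = 82765354 / 7200
throughput = 11495.19 requests/second

11495.19 requests/second


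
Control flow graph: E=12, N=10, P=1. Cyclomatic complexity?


Formula: V(G) = E - N + 2P
V(G) = 12 - 10 + 2*1
V(G) = 2 + 2
V(G) = 4

4


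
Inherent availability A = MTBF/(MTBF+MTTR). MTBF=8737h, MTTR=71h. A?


Availability = MTBF / (MTBF + MTTR)
Availability = 8737 / (8737 + 71)
Availability = 8737 / 8808
Availability = 99.1939%

99.1939%


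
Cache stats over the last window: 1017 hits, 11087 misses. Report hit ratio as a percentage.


Formula: hit rate = hits / (hits + misses) * 100
hit rate = 1017 / (1017 + 11087) * 100
hit rate = 1017 / 12104 * 100
hit rate = 8.4%

8.4%


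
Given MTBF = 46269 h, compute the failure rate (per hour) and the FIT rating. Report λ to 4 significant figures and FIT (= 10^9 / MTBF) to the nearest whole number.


Formula: λ = 1 / MTBF; FIT = λ × 1e9 = 1e9 / MTBF
λ = 1 / 46269 ≈ 2.161e-05 failures/hour
FIT = 1e9 / 46269 ≈ 21613 failures per 1e9 hours (nearest whole number)

λ = 2.161e-05 /h, FIT = 21613


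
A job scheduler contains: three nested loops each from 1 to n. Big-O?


Reasoning: three levels of nesting over n
Complexity: O(n^3)

O(n^3)


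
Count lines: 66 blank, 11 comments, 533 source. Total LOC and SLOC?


Total LOC = blank + comment + code
Total LOC = 66 + 11 + 533 = 610
SLOC (source only) = code = 533

Total LOC: 610, SLOC: 533


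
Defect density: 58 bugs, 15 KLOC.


Defect density = defects / KLOC
Defect density = 58 / 15
Defect density = 3.867 defects/KLOC

3.867 defects/KLOC


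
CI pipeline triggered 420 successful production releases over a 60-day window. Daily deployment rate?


Formula: deployments per day = releases / days
= 420 / 60
= 7.0 deploys/day
(equivalently, 49.0 deploys/week)

7.0 deploys/day


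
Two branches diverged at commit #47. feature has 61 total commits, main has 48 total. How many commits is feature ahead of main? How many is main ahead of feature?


Common ancestor: commit #47
feature commits after divergence: 61 - 47 = 14
main commits after divergence: 48 - 47 = 1
feature is 14 commits ahead of main
main is 1 commits ahead of feature

feature ahead: 14, main ahead: 1


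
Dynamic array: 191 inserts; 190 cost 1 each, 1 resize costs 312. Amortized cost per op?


Formula: Amortized cost = Total cost / Operations
Total cost = (190 * 1) + (1 * 312)
Total cost = 190 + 312 = 502
Amortized = 502 / 191 = 2.6283

2.6283


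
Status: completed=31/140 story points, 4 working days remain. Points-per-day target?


Formula: Required rate = Remaining points / Days left
Remaining = 140 - 31 = 109 points
Required rate = 109 / 4 = 27.25 points/day

27.25 points/day


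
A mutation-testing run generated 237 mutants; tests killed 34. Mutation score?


Mutation score = killed / total * 100
Mutation score = 34 / 237 * 100
Mutation score = 14.35%

14.35%


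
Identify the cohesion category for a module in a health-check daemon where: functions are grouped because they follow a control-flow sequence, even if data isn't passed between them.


Reasoning: Grouped by order of execution within a routine, not by data flow
Type: Procedural cohesion

Procedural cohesion


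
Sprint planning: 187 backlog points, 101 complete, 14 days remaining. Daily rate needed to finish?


Formula: Required rate = Remaining points / Days left
Remaining = 187 - 101 = 86 points
Required rate = 86 / 14 = 6.14 points/day

6.14 points/day


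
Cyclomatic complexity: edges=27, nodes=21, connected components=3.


Formula: V(G) = E - N + 2P
V(G) = 27 - 21 + 2*3
V(G) = 6 + 6
V(G) = 12

12


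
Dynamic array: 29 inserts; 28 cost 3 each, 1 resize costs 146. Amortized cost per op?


Formula: Amortized cost = Total cost / Operations
Total cost = (28 * 3) + (1 * 146)
Total cost = 84 + 146 = 230
Amortized = 230 / 29 = 7.931

7.931


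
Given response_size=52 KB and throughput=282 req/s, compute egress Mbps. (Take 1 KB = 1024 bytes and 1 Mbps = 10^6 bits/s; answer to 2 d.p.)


Formula: Mbps = payload_bytes * RPS * 8 / 1e6
Payload per request = 52 KB = 52 * 1024 = 53248 bytes
Total bytes/sec = 53248 * 282 = 15015936
Total bits/sec = 15015936 * 8 = 120127488
Mbps = 120127488 / 1e6 = 120.13

120.13 Mbps


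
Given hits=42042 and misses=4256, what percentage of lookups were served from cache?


Formula: hit rate = hits / (hits + misses) * 100
hit rate = 42042 / (42042 + 4256) * 100
hit rate = 42042 / 46298 * 100
hit rate = 90.81%

90.81%


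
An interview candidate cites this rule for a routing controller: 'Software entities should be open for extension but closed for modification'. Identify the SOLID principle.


This describes the Open/Closed Principle (OCP)

Open/Closed Principle (OCP)


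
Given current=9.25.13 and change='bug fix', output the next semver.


Current: 9.25.13
Change category: 'bug fix' → patch bump
SemVer rule: patch bump → increment PATCH (MAJOR and MINOR unchanged)
New: 9.25.14

9.25.14


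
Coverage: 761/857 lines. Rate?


Coverage = covered / total * 100
Coverage = 761 / 857 * 100
Coverage = 88.8%

88.8%


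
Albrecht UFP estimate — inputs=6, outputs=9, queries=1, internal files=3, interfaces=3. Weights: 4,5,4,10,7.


UFP = EI*4 + EO*5 + EQ*4 + ILF*10 + EIF*7
UFP = 6*4 + 9*5 + 1*4 + 3*10 + 3*7
UFP = 24 + 45 + 4 + 30 + 21
UFP = 124

124


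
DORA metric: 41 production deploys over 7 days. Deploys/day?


Formula: deployments per day = releases / days
= 41 / 7
= 5.857 deploys/day
(equivalently, 41.0 deploys/week)

5.857 deploys/day


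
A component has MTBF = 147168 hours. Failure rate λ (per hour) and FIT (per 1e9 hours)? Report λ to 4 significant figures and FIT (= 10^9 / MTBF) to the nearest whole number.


Formula: λ = 1 / MTBF; FIT = λ × 1e9 = 1e9 / MTBF
λ = 1 / 147168 ≈ 6.795e-06 failures/hour
FIT = 1e9 / 147168 ≈ 6795 failures per 1e9 hours (nearest whole number)

λ = 6.795e-06 /h, FIT = 6795


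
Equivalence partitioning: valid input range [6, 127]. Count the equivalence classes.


Valid range: [6, 127]
Class 1: x < 6 — invalid
Class 2: 6 ≤ x ≤ 127 — valid
Class 3: x > 127 — invalid
Total equivalence classes: 3

3 equivalence classes


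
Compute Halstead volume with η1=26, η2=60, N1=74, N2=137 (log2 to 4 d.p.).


Formula: V = N * log2(η), where N = N1 + N2 and η = η1 + η2
η = 26 + 60 = 86
N = 74 + 137 = 211
log2(86) ≈ 6.4263
V = 211 * 6.4263 = 1355.95

1355.95


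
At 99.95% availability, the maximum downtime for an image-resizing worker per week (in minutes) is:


Formula: allowed downtime = period * (100 - SLA) / 100
Period (week) = 10080 minutes
Unavailability fraction = (100 - 99.95) / 100
Allowed downtime = 10080 * (100 - 99.95) / 100
Allowed downtime = 5.04 minutes

5.04 minutes


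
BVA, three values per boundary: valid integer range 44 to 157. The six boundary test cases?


Range: [44, 157]
Boundaries: just below min, min, min+1, max-1, max, just above max
Values: [43, 44, 45, 156, 157, 158]

[43, 44, 45, 156, 157, 158]


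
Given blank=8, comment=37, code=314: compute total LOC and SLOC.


Total LOC = blank + comment + code
Total LOC = 8 + 37 + 314 = 359
SLOC (source only) = code = 314

Total LOC: 359, SLOC: 314


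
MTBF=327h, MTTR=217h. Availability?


Availability = MTBF / (MTBF + MTTR)
Availability = 327 / (327 + 217)
Availability = 327 / 544
Availability = 60.1103%

60.1103%


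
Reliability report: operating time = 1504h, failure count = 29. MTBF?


Formula: MTBF = Total operating time / Number of failures
MTBF = 1504 / 29
MTBF = 51.86 hours

51.86 hours


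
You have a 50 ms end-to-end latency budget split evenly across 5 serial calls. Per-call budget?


Formula: per_stage = total_budget / stages
per_stage = 50 / 5
per_stage = 10.0 ms

10.0 ms


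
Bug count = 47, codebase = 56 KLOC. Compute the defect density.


Defect density = defects / KLOC
Defect density = 47 / 56
Defect density = 0.839 defects/KLOC

0.839 defects/KLOC


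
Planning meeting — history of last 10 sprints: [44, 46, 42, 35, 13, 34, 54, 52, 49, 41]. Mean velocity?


Formula: Avg velocity = Total points / Number of sprints
Points: [44, 46, 42, 35, 13, 34, 54, 52, 49, 41]
Sum = 44 + 46 + 42 + 35 + 13 + 34 + 54 + 52 + 49 + 41 = 410
Avg velocity = 410 / 10 = 41.0 points/sprint

41.0 points/sprint


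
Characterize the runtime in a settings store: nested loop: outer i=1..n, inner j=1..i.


Reasoning: triangle: n(n+1)/2 ~ n^2/2
Complexity: O(n^2)

O(n^2)


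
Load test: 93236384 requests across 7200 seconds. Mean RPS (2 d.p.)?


Formula: throughput = requests / seconds
throughput = 93236384 / 7200
throughput = 12949.5 requests/second

12949.5 requests/second


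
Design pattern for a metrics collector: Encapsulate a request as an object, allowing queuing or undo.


This matches the Command pattern

Command


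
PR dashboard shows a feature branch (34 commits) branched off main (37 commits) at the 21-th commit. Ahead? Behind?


Common ancestor: commit #21
feature commits after divergence: 34 - 21 = 13
main commits after divergence: 37 - 21 = 16
feature is 13 commits ahead of main
main is 16 commits ahead of feature

feature ahead: 13, main ahead: 16


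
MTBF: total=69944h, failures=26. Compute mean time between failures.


Formula: MTBF = Total operating time / Number of failures
MTBF = 69944 / 26
MTBF = 2690.15 hours

2690.15 hours


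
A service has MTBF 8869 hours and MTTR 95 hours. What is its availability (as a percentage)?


Availability = MTBF / (MTBF + MTTR)
Availability = 8869 / (8869 + 95)
Availability = 8869 / 8964
Availability = 98.9402%

98.9402%


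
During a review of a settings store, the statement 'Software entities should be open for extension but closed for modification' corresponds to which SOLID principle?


This describes the Open/Closed Principle (OCP)

Open/Closed Principle (OCP)


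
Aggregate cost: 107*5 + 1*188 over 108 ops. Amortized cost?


Formula: Amortized cost = Total cost / Operations
Total cost = (107 * 5) + (1 * 188)
Total cost = 535 + 188 = 723
Amortized = 723 / 108 = 6.6944

6.6944


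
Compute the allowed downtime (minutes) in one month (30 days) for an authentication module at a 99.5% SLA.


Formula: allowed downtime = period * (100 - SLA) / 100
Period (month (30 days)) = 43200 minutes
Unavailability fraction = (100 - 99.5) / 100
Allowed downtime = 43200 * (100 - 99.5) / 100
Allowed downtime = 216.0 minutes

216.0 minutes


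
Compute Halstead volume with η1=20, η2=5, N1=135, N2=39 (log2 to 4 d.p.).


Formula: V = N * log2(η), where N = N1 + N2 and η = η1 + η2
η = 20 + 5 = 25
N = 135 + 39 = 174
log2(25) ≈ 4.6439
V = 174 * 4.6439 = 808.04

808.04


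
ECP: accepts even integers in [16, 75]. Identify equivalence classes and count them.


Constraint: even integers in [16, 75]
Class 1: x < 16 — out-of-range invalid
Class 2: x in [16,75] but odd — wrong type invalid
Class 3: x in [16,75] and even — valid
Class 4: x > 75 — out-of-range invalid
Total equivalence classes: 4

4 equivalence classes


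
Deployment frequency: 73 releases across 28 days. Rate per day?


Formula: deployments per day = releases / days
= 73 / 28
= 2.607 deploys/day
(equivalently, 18.25 deploys/week)

2.607 deploys/day


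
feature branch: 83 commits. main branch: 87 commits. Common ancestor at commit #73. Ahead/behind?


Common ancestor: commit #73
feature commits after divergence: 83 - 73 = 10
main commits after divergence: 87 - 73 = 14
feature is 10 commits ahead of main
main is 14 commits ahead of feature

feature ahead: 10, main ahead: 14


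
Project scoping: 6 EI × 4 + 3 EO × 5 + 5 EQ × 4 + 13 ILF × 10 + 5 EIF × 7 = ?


UFP = EI*4 + EO*5 + EQ*4 + ILF*10 + EIF*7
UFP = 6*4 + 3*5 + 5*4 + 13*10 + 5*7
UFP = 24 + 15 + 20 + 130 + 35
UFP = 224

224


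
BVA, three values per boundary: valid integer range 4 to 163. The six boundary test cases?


Range: [4, 163]
Boundaries: just below min, min, min+1, max-1, max, just above max
Values: [3, 4, 5, 162, 163, 164]

[3, 4, 5, 162, 163, 164]


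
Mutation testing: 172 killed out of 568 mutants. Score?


Mutation score = killed / total * 100
Mutation score = 172 / 568 * 100
Mutation score = 30.28%

30.28%


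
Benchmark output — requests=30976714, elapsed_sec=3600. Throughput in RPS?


Formula: throughput = requests / seconds
throughput = 30976714 / 3600
throughput = 8604.64 requests/second

8604.64 requests/second


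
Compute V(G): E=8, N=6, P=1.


Formula: V(G) = E - N + 2P
V(G) = 8 - 6 + 2*1
V(G) = 2 + 2
V(G) = 4

4


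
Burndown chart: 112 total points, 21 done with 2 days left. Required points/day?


Formula: Required rate = Remaining points / Days left
Remaining = 112 - 21 = 91 points
Required rate = 91 / 2 = 45.5 points/day

45.5 points/day


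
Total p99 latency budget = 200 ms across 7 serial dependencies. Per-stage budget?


Formula: per_stage = total_budget / stages
per_stage = 200 / 7
per_stage = 28.57 ms

28.57 ms


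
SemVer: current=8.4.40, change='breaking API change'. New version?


Current: 8.4.40
Change category: 'breaking API change' → major bump
SemVer rule: major bump → increment MAJOR, reset MINOR and PATCH to 0
New: 9.0.0

9.0.0


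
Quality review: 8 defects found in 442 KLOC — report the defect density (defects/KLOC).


Defect density = defects / KLOC
Defect density = 8 / 442
Defect density = 0.018 defects/KLOC

0.018 defects/KLOC


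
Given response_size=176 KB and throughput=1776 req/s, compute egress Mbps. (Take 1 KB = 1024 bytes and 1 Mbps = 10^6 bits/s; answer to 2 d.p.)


Formula: Mbps = payload_bytes * RPS * 8 / 1e6
Payload per request = 176 KB = 176 * 1024 = 180224 bytes
Total bytes/sec = 180224 * 1776 = 320077824
Total bits/sec = 320077824 * 8 = 2560622592
Mbps = 2560622592 / 1e6 = 2560.62

2560.62 Mbps


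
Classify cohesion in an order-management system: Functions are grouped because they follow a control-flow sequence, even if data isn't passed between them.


Reasoning: Grouped by order of execution within a routine, not by data flow
Type: Procedural cohesion

Procedural cohesion


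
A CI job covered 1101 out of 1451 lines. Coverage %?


Coverage = covered / total * 100
Coverage = 1101 / 1451 * 100
Coverage = 75.88%

75.88%


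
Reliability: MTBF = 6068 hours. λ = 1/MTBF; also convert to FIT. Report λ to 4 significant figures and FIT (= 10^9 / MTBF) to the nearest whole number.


Formula: λ = 1 / MTBF; FIT = λ × 1e9 = 1e9 / MTBF
λ = 1 / 6068 ≈ 1.648e-04 failures/hour
FIT = 1e9 / 6068 ≈ 164799 failures per 1e9 hours (nearest whole number)

λ = 1.648e-04 /h, FIT = 164799


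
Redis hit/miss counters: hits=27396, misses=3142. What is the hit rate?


Formula: hit rate = hits / (hits + misses) * 100
hit rate = 27396 / (27396 + 3142) * 100
hit rate = 27396 / 30538 * 100
hit rate = 89.71%

89.71%


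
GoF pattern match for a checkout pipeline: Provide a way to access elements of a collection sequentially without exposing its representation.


This matches the Iterator pattern

Iterator


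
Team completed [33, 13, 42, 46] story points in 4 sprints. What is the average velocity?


Formula: Avg velocity = Total points / Number of sprints
Points: [33, 13, 42, 46]
Sum = 33 + 13 + 42 + 46 = 134
Avg velocity = 134 / 4 = 33.5 points/sprint

33.5 points/sprint


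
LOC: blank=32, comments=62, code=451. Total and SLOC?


Total LOC = blank + comment + code
Total LOC = 32 + 62 + 451 = 545
SLOC (source only) = code = 451

Total LOC: 545, SLOC: 451


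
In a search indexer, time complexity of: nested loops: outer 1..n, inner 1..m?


Reasoning: product of independent bounds
Complexity: O(n*m)

O(n*m)


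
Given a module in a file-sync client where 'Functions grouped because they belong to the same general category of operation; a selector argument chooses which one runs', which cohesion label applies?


Reasoning: Grouped by category of activity, not by data or sequence
Type: Logical cohesion

Logical cohesion


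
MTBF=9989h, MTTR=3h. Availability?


Availability = MTBF / (MTBF + MTTR)
Availability = 9989 / (9989 + 3)
Availability = 9989 / 9992
Availability = 99.97%

99.97%


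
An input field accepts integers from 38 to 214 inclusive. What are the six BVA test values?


Range: [38, 214]
Boundaries: just below min, min, min+1, max-1, max, just above max
Values: [37, 38, 39, 213, 214, 215]

[37, 38, 39, 213, 214, 215]


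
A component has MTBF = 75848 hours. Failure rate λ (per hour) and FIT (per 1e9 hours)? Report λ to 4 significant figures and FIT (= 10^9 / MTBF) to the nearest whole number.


Formula: λ = 1 / MTBF; FIT = λ × 1e9 = 1e9 / MTBF
λ = 1 / 75848 ≈ 1.318e-05 failures/hour
FIT = 1e9 / 75848 ≈ 13184 failures per 1e9 hours (nearest whole number)

λ = 1.318e-05 /h, FIT = 13184


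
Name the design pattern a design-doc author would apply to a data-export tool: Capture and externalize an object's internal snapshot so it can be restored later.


This matches the Memento pattern

Memento


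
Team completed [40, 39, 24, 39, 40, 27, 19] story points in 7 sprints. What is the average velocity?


Formula: Avg velocity = Total points / Number of sprints
Points: [40, 39, 24, 39, 40, 27, 19]
Sum = 40 + 39 + 24 + 39 + 40 + 27 + 19 = 228
Avg velocity = 228 / 7 = 32.57 points/sprint

32.57 points/sprint


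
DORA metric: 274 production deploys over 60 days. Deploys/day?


Formula: deployments per day = releases / days
= 274 / 60
= 4.567 deploys/day
(equivalently, 31.97 deploys/week)

4.567 deploys/day


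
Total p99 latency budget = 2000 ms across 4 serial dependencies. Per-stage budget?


Formula: per_stage = total_budget / stages
per_stage = 2000 / 4
per_stage = 500.0 ms

500.0 ms


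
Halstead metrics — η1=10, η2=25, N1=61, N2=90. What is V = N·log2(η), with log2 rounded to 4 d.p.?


Formula: V = N * log2(η), where N = N1 + N2 and η = η1 + η2
η = 10 + 25 = 35
N = 61 + 90 = 151
log2(35) ≈ 5.1293
V = 151 * 5.1293 = 774.52

774.52


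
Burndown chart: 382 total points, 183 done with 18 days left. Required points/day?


Formula: Required rate = Remaining points / Days left
Remaining = 382 - 183 = 199 points
Required rate = 199 / 18 = 11.06 points/day

11.06 points/day


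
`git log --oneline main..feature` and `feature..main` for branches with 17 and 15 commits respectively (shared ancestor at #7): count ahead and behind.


Common ancestor: commit #7
feature commits after divergence: 17 - 7 = 10
main commits after divergence: 15 - 7 = 8
feature is 10 commits ahead of main
main is 8 commits ahead of feature

feature ahead: 10, main ahead: 8


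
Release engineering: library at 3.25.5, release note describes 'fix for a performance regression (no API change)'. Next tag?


Current: 3.25.5
Change category: 'fix for a performance regression (no API change)' → patch bump
SemVer rule: patch bump → increment PATCH (MAJOR and MINOR unchanged)
New: 3.25.6

3.25.6


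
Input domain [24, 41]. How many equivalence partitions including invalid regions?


Valid range: [24, 41]
Class 1: x < 24 — invalid
Class 2: 24 ≤ x ≤ 41 — valid
Class 3: x > 41 — invalid
Total equivalence classes: 3

3 equivalence classes


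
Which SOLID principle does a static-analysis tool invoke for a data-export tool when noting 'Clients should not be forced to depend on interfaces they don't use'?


This describes the Interface Segregation Principle (ISP)

Interface Segregation Principle (ISP)


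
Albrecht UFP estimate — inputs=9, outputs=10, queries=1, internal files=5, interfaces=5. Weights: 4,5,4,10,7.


UFP = EI*4 + EO*5 + EQ*4 + ILF*10 + EIF*7
UFP = 9*4 + 10*5 + 1*4 + 5*10 + 5*7
UFP = 36 + 50 + 4 + 50 + 35
UFP = 175

175


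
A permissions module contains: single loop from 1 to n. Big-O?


Reasoning: one pass through n items
Complexity: O(n)

O(n)


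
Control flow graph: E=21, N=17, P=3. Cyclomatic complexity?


Formula: V(G) = E - N + 2P
V(G) = 21 - 17 + 2*3
V(G) = 4 + 6
V(G) = 10

10


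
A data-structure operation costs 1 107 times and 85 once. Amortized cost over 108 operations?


Formula: Amortized cost = Total cost / Operations
Total cost = (107 * 1) + (1 * 85)
Total cost = 107 + 85 = 192
Amortized = 192 / 108 = 1.7778

1.7778


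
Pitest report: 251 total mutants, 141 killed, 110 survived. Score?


Mutation score = killed / total * 100
Mutation score = 141 / 251 * 100
Mutation score = 56.18%

56.18%


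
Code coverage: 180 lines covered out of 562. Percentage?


Coverage = covered / total * 100
Coverage = 180 / 562 * 100
Coverage = 32.03%

32.03%


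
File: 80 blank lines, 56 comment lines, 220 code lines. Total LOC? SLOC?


Total LOC = blank + comment + code
Total LOC = 80 + 56 + 220 = 356
SLOC (source only) = code = 220

Total LOC: 356, SLOC: 220


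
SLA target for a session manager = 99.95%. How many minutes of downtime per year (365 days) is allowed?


Formula: allowed downtime = period * (100 - SLA) / 100
Period (year (365 days)) = 525600 minutes
Unavailability fraction = (100 - 99.95) / 100
Allowed downtime = 525600 * (100 - 99.95) / 100
Allowed downtime = 262.8 minutes

262.8 minutes


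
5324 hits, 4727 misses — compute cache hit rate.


Formula: hit rate = hits / (hits + misses) * 100
hit rate = 5324 / (5324 + 4727) * 100
hit rate = 5324 / 10051 * 100
hit rate = 52.97%

52.97%


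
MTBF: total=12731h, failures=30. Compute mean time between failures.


Formula: MTBF = Total operating time / Number of failures
MTBF = 12731 / 30
MTBF = 424.37 hours

424.37 hours


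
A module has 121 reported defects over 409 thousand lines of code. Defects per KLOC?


Defect density = defects / KLOC
Defect density = 121 / 409
Defect density = 0.296 defects/KLOC

0.296 defects/KLOC


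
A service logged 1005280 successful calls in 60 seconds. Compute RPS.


Formula: throughput = requests / seconds
throughput = 1005280 / 60
throughput = 16754.67 requests/second

16754.67 requests/second


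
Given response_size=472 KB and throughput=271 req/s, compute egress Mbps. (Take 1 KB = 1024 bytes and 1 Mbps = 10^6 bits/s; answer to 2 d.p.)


Formula: Mbps = payload_bytes * RPS * 8 / 1e6
Payload per request = 472 KB = 472 * 1024 = 483328 bytes
Total bytes/sec = 483328 * 271 = 130981888
Total bits/sec = 130981888 * 8 = 1047855104
Mbps = 1047855104 / 1e6 = 1047.86

1047.86 Mbps
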